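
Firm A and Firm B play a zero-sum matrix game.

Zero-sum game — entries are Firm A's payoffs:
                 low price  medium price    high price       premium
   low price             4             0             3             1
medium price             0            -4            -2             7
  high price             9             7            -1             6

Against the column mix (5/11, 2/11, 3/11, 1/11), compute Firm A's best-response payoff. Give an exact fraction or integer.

62/11

low price: (4)·(5/11) + (0)·(2/11) + (3)·(3/11) + (1)·(1/11) = 30/11.
medium price: (0)·(5/11) + (-4)·(2/11) + (-2)·(3/11) + (7)·(1/11) = -7/11.
high price: (9)·(5/11) + (7)·(2/11) + (-1)·(3/11) + (6)·(1/11) = 62/11.
The best pure response is high price with expected payoff 62/11.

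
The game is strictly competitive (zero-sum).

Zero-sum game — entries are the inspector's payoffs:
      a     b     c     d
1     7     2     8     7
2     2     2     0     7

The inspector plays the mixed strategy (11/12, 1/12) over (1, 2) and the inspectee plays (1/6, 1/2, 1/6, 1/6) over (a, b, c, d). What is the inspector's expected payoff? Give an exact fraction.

Against (1/6, 1/2, 1/6, 1/6), each row's expected payoff is 1: 14/3; 2: 5/2.
Taking the (11/12, 1/12)-weighted average: (11/12)·(14/3) + (1/12)·(5/2) = 323/72.

323/72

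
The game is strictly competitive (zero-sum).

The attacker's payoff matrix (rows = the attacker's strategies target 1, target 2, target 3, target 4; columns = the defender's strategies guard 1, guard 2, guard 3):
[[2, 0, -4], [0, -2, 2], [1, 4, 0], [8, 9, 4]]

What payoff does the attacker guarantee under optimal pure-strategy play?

Row minima: -4, -2, 0, 4 → the attacker's maximin is 4.
Column maxima: 8, 9, 4 → the defender's minimax is 4.
They coincide at (target 4, guard 3), so the value is 4.

4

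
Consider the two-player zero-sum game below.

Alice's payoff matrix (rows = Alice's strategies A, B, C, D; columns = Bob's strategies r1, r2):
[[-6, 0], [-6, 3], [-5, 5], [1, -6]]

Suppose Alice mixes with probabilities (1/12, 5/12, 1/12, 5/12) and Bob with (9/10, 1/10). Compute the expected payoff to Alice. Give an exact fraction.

Against (9/10, 1/10), each row's expected payoff is A: -27/5; B: -51/10; C: -4; D: 3/10.
Taking the (1/12, 5/12, 1/12, 5/12)-weighted average: (1/12)·(-27/5) + (5/12)·(-51/10) + (1/12)·(-4) + (5/12)·(3/10) = -167/60.

-167/60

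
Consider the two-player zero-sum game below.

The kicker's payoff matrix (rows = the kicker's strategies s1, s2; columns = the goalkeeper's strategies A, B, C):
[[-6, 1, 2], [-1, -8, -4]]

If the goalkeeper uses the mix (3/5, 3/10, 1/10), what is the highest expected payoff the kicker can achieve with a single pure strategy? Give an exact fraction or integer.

s1: (-6)·(3/5) + (1)·(3/10) + (2)·(1/10) = -31/10.
s2: (-1)·(3/5) + (-8)·(3/10) + (-4)·(1/10) = -17/5.
The best pure response is s1 with expected payoff -31/10.

-31/10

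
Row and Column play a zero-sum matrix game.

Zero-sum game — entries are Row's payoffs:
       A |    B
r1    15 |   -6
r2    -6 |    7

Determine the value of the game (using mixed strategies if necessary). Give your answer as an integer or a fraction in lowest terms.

Row minima are -6 and -6, so Row's maximin is -6; column maxima are 15 and 7, so Column's minimax is 7. These differ, so the equilibrium is in mixed strategies.
Let Row play r1 with probability p. Column is indifferent when 15p − 6(1−p) = −6p + 7(1−p), giving p = 13/34.
Let Column play A with probability q. Row is indifferent when 15q − 6(1−q) = −6q + 7(1−q), giving q = 13/34.
The value is 15·(13/34) + (-6)·(21/34) = 69/34.

69/34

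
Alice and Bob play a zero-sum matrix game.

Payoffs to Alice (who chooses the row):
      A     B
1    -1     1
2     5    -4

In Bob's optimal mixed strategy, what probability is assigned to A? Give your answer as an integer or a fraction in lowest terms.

Row minima are -1 and -4, so Alice's maximin is -1; column maxima are 5 and 1, so Bob's minimax is 1. These differ, so the equilibrium is in mixed strategies.
Let Bob play A with probability q. Alice is indifferent when −q + (1−q) = 5q − 4(1−q), giving q = 5/11.

5/11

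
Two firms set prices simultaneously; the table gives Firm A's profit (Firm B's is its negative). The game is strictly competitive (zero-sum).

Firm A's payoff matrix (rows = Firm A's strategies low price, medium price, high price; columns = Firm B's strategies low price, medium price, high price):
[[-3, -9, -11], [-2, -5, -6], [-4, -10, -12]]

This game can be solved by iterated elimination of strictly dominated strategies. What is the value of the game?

-6

Row low price is strictly dominated by row medium price (-2>-3, -5>-9, -6>-11); eliminate low price.
Column medium price is strictly dominated by high price for Firm B (-6<-5, -12<-10); eliminate medium price.
Column low price is strictly dominated by high price for Firm B (-6<-2, -12<-4); eliminate low price.
Row high price is strictly dominated by row medium price (-6>-12); eliminate high price.
Only (medium price, high price) remains, with payoff -6.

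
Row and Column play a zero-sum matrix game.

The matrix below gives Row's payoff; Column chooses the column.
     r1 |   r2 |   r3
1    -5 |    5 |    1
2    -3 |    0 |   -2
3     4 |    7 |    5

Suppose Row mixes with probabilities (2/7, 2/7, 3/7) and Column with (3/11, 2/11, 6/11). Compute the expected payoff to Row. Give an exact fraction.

Against (3/11, 2/11, 6/11), each row's expected payoff is 1: 1/11; 2: -21/11; 3: 56/11.
Taking the (2/7, 2/7, 3/7)-weighted average: (2/7)·(1/11) + (2/7)·(-21/11) + (3/7)·(56/11) = 128/77.

128/77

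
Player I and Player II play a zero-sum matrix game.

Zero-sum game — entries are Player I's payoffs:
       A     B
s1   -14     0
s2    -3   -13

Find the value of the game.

-91/12

Row minima are -14 and -13, so Player I's maximin is -13; column maxima are -3 and 0, so Player II's minimax is -3. These differ, so the equilibrium is in mixed strategies.
Let Player I play s1 with probability p. Player II is indifferent when −14p − 3(1−p) = −13(1−p), giving p = 5/12.
Let Player II play A with probability q. Player I is indifferent when −14q = −3q − 13(1−q), giving q = 13/24.
The value is -14·(13/24) + (0)·(11/24) = -91/12.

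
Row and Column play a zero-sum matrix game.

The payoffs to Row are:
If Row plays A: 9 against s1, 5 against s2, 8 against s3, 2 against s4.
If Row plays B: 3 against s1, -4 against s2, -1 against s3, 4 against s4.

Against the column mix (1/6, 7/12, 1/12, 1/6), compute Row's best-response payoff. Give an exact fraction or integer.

A: (9)·(1/6) + (5)·(7/12) + (8)·(1/12) + (2)·(1/6) = 65/12.
B: (3)·(1/6) + (-4)·(7/12) + (-1)·(1/12) + (4)·(1/6) = -5/4.
The best pure response is A with expected payoff 65/12.

65/12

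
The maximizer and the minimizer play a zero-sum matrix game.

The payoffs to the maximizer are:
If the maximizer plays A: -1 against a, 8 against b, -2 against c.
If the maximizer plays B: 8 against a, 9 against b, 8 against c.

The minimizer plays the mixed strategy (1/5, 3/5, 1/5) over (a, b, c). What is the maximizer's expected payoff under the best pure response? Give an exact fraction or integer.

43/5

A: (-1)·(1/5) + (8)·(3/5) + (-2)·(1/5) = 21/5.
B: (8)·(1/5) + (9)·(3/5) + (8)·(1/5) = 43/5.
The best pure response is B with expected payoff 43/5.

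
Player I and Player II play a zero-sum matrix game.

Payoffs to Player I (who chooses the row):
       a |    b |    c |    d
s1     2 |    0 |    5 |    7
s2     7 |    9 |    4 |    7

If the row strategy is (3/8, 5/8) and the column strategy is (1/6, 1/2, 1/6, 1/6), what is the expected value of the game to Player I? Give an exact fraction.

Against (1/6, 1/2, 1/6, 1/6), each row's expected payoff is s1: 7/3; s2: 15/2.
Taking the (3/8, 5/8)-weighted average: (3/8)·(7/3) + (5/8)·(15/2) = 89/16.

89/16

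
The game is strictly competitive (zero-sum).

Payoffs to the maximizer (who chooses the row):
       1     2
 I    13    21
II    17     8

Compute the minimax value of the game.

253/17

Row minima are 13 and 8, so the maximizer's maximin is 13; column maxima are 17 and 21, so the minimizer's minimax is 17. These differ, so the equilibrium is in mixed strategies.
Let the maximizer play I with probability p. The minimizer is indifferent when 13p + 17(1−p) = 21p + 8(1−p), giving p = 9/17.
Let the minimizer play 1 with probability q. The maximizer is indifferent when 13q + 21(1−q) = 17q + 8(1−q), giving q = 13/17.
The value is 13·(13/17) + (21)·(4/17) = 253/17.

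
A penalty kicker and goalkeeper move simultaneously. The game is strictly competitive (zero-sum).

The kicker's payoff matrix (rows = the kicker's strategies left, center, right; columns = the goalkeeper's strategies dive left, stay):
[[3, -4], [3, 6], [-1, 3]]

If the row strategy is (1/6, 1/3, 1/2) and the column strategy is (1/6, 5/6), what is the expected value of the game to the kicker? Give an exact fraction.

Against (1/6, 5/6), each row's expected payoff is left: -17/6; center: 11/2; right: 7/3.
Taking the (1/6, 1/3, 1/2)-weighted average: (1/6)·(-17/6) + (1/3)·(11/2) + (1/2)·(7/3) = 91/36.

91/36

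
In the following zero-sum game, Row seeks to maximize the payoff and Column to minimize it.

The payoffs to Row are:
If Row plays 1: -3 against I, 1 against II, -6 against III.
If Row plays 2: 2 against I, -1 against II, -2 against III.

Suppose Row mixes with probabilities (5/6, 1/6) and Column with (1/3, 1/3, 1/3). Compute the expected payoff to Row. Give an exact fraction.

-41/18

Against (1/3, 1/3, 1/3), each row's expected payoff is 1: -8/3; 2: -1/3.
Taking the (5/6, 1/6)-weighted average: (5/6)·(-8/3) + (1/6)·(-1/3) = -41/18.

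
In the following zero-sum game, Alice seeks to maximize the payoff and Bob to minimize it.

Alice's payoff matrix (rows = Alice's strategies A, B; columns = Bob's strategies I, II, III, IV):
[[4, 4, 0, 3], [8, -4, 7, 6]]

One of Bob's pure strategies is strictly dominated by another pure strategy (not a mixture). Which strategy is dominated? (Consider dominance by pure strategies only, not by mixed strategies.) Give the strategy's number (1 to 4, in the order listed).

Bob prefers columns that give Alice less. Compare I with III: 0 < 4, 7 < 8.
So III strictly dominates I for Bob; I is strictly dominated.

1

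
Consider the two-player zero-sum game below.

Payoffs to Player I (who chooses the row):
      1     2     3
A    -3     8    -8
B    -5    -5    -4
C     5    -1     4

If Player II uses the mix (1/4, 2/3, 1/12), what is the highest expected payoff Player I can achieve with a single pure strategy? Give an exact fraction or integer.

A: (-3)·(1/4) + (8)·(2/3) + (-8)·(1/12) = 47/12.
B: (-5)·(1/4) + (-5)·(2/3) + (-4)·(1/12) = -59/12.
C: (5)·(1/4) + (-1)·(2/3) + (4)·(1/12) = 11/12.
The best pure response is A with expected payoff 47/12.

47/12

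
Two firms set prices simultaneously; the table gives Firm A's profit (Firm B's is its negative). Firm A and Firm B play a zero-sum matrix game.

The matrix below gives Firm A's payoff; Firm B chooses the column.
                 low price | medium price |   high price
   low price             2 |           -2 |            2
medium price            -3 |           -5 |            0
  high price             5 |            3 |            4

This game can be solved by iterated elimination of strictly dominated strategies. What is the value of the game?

Column high price is strictly dominated by medium price for Firm B (-2<2, -5<0, 3<4); eliminate high price.
Column low price is strictly dominated by medium price for Firm B (-2<2, -5<-3, 3<5); eliminate low price.
Row low price is strictly dominated by row high price (3>-2); eliminate low price.
Row medium price is strictly dominated by row high price (3>-5); eliminate medium price.
Only (high price, medium price) remains, with payoff 3.

3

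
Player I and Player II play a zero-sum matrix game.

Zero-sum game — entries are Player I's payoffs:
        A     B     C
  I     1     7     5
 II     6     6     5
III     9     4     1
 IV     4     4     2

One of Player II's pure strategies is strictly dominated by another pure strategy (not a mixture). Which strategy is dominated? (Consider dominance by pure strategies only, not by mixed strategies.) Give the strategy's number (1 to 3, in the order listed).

2

Player II prefers columns that give Player I less. Compare B with C: 5 < 7, 5 < 6, 1 < 4, 2 < 4.
So C strictly dominates B for Player II; B is strictly dominated.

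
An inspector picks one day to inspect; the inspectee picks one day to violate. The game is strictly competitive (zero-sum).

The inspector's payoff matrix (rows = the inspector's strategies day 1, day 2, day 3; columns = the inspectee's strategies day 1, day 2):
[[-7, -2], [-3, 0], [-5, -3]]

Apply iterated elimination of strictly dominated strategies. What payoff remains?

Column day 2 is strictly dominated by day 1 for the inspectee (-7<-2, -3<0, -5<-3); eliminate day 2.
Row day 1 is strictly dominated by row day 2 (-3>-7); eliminate day 1.
Row day 3 is strictly dominated by row day 2 (-3>-5); eliminate day 3.
Only (day 2, day 1) remains, with payoff -3.

-3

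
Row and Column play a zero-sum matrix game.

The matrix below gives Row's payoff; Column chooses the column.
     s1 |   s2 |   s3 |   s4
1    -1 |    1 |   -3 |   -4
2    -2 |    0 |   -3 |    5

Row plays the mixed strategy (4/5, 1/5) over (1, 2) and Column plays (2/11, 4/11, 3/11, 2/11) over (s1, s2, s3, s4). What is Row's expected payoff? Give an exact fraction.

Against (2/11, 4/11, 3/11, 2/11), each row's expected payoff is 1: -15/11; 2: -3/11.
Taking the (4/5, 1/5)-weighted average: (4/5)·(-15/11) + (1/5)·(-3/11) = -63/55.

-63/55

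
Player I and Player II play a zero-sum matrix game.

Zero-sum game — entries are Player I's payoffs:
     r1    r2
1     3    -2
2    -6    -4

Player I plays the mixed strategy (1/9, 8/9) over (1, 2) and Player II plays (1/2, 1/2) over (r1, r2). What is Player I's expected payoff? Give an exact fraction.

-79/18

Against (1/2, 1/2), each row's expected payoff is 1: 1/2; 2: -5.
Taking the (1/9, 8/9)-weighted average: (1/9)·(1/2) + (8/9)·(-5) = -79/18.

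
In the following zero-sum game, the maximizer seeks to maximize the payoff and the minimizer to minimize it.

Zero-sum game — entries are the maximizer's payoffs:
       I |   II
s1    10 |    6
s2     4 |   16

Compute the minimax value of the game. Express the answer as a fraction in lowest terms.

Row minima are 6 and 4, so the maximizer's maximin is 6; column maxima are 10 and 16, so the minimizer's minimax is 10. These differ, so the equilibrium is in mixed strategies.
Let the maximizer play s1 with probability p. The minimizer is indifferent when 10p + 4(1−p) = 6p + 16(1−p), giving p = 3/4.
Let the minimizer play I with probability q. The maximizer is indifferent when 10q + 6(1−q) = 4q + 16(1−q), giving q = 5/8.
The value is 10·(5/8) + (6)·(3/8) = 17/2.

17/2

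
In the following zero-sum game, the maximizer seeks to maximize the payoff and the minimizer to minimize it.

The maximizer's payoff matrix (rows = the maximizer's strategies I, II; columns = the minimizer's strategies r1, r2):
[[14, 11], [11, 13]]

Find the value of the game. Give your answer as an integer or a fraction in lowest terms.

61/5

Row minima are 11 and 11, so the maximizer's maximin is 11; column maxima are 14 and 13, so the minimizer's minimax is 13. These differ, so the equilibrium is in mixed strategies.
Let the maximizer play I with probability p. The minimizer is indifferent when 14p + 11(1−p) = 11p + 13(1−p), giving p = 2/5.
Let the minimizer play r1 with probability q. The maximizer is indifferent when 14q + 11(1−q) = 11q + 13(1−q), giving q = 2/5.
The value is 14·(2/5) + (11)·(3/5) = 61/5.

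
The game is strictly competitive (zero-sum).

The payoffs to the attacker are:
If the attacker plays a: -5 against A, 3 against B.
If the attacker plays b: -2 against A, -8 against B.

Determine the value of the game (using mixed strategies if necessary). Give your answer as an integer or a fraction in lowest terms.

Row minima are -5 and -8, so the attacker's maximin is -5; column maxima are -2 and 3, so the defender's minimax is -2. These differ, so the equilibrium is in mixed strategies.
Let the attacker play a with probability p. The defender is indifferent when −5p − 2(1−p) = 3p − 8(1−p), giving p = 3/7.
Let the defender play A with probability q. The attacker is indifferent when −5q + 3(1−q) = −2q − 8(1−q), giving q = 11/14.
The value is -5·(11/14) + (3)·(3/14) = -23/7.

-23/7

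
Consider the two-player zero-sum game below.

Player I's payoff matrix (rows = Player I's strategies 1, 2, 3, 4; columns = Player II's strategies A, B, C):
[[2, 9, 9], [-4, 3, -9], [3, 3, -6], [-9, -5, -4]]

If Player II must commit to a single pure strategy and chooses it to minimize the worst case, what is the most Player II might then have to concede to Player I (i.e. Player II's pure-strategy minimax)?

The worst case (largest entry) in each column is A: 3, B: 9, C: 9.
The best (smallest) of these is 3.

3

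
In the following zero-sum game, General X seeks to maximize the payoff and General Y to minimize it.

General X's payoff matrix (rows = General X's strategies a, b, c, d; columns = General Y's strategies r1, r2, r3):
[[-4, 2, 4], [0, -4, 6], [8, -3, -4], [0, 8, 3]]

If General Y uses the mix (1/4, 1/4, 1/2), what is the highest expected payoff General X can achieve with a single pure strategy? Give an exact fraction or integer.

7/2

a: (-4)·(1/4) + (2)·(1/4) + (4)·(1/2) = 3/2.
b: (0)·(1/4) + (-4)·(1/4) + (6)·(1/2) = 2.
c: (8)·(1/4) + (-3)·(1/4) + (-4)·(1/2) = -3/4.
d: (0)·(1/4) + (8)·(1/4) + (3)·(1/2) = 7/2.
The best pure response is d with expected payoff 7/2.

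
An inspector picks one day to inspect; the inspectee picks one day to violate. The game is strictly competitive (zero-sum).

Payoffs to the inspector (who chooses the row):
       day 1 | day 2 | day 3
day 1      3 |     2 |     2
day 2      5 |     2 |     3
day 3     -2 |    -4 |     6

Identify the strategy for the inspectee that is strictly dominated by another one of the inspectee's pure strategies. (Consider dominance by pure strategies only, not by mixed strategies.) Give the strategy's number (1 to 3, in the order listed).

1

The inspectee prefers columns that give the inspector less. Compare day 1 with day 2: 2 < 3, 2 < 5, -4 < -2.
So day 2 strictly dominates day 1 for the inspectee; day 1 is strictly dominated.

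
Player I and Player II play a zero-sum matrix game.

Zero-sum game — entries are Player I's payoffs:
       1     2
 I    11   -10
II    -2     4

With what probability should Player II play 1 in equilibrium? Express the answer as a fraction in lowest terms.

14/27

Row minima are -10 and -2, so Player I's maximin is -2; column maxima are 11 and 4, so Player II's minimax is 4. These differ, so the equilibrium is in mixed strategies.
Let Player II play 1 with probability q. Player I is indifferent when 11q − 10(1−q) = −2q + 4(1−q), giving q = 14/27.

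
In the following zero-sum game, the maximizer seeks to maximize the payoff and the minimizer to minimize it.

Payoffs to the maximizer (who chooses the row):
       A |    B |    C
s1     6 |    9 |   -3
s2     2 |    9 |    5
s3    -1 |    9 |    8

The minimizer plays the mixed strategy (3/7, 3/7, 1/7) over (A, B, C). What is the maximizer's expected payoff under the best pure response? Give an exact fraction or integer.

s1: (6)·(3/7) + (9)·(3/7) + (-3)·(1/7) = 6.
s2: (2)·(3/7) + (9)·(3/7) + (5)·(1/7) = 38/7.
s3: (-1)·(3/7) + (9)·(3/7) + (8)·(1/7) = 32/7.
The best pure response is s1 with expected payoff 6.

6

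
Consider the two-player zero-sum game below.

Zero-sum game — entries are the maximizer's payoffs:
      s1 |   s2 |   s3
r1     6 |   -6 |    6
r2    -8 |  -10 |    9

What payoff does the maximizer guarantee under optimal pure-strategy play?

-6

Row minima: -6, -10 → the maximizer's maximin is -6.
Column maxima: 6, -6, 9 → the minimizer's minimax is -6.
They coincide at (r1, s2), so the value is -6.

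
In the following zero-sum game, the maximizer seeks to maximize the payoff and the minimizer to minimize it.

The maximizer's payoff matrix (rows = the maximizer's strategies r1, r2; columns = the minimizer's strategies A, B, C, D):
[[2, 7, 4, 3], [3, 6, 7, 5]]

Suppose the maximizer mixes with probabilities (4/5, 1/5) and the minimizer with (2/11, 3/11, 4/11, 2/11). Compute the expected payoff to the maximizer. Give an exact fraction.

50/11

Against (2/11, 3/11, 4/11, 2/11), each row's expected payoff is r1: 47/11; r2: 62/11.
Taking the (4/5, 1/5)-weighted average: (4/5)·(47/11) + (1/5)·(62/11) = 50/11.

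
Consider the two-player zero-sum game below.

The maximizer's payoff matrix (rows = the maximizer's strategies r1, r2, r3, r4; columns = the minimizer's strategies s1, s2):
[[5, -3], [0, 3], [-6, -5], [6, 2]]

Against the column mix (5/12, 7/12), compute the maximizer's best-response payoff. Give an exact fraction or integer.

11/3

r1: (5)·(5/12) + (-3)·(7/12) = 1/3.
r2: (0)·(5/12) + (3)·(7/12) = 7/4.
r3: (-6)·(5/12) + (-5)·(7/12) = -65/12.
r4: (6)·(5/12) + (2)·(7/12) = 11/3.
The best pure response is r4 with expected payoff 11/3.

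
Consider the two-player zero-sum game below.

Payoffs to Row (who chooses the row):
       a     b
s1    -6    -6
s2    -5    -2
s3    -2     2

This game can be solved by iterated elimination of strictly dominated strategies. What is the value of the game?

Row s2 is strictly dominated by row s3 (-2>-5, 2>-2); eliminate s2.
Row s1 is strictly dominated by row s3 (-2>-6, 2>-6); eliminate s1.
Column b is strictly dominated by a for Column (-2<2); eliminate b.
Only (s3, a) remains, with payoff -2.

-2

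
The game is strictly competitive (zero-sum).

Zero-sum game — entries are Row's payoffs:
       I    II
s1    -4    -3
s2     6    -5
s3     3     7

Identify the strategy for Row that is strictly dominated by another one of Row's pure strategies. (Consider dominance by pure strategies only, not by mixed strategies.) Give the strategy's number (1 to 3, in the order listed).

1

Compare s1 with s3: 3 > -4, 7 > -3.
So s3 strictly dominates s1 for Row; s1 is strictly dominated.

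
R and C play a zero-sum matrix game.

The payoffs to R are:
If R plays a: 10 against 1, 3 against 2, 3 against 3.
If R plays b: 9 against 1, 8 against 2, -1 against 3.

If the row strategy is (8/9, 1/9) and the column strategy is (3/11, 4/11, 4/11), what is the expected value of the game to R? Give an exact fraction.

487/99

Against (3/11, 4/11, 4/11), each row's expected payoff is a: 54/11; b: 5.
Taking the (8/9, 1/9)-weighted average: (8/9)·(54/11) + (1/9)·(5) = 487/99.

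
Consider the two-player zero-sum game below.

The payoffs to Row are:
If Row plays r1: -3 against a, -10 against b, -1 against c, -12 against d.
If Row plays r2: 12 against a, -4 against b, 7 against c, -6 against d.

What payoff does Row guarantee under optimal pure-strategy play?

Row minima: -12, -6 → Row's maximin is -6.
Column maxima: 12, -4, 7, -6 → Column's minimax is -6.
They coincide at (r2, d), so the value is -6.

-6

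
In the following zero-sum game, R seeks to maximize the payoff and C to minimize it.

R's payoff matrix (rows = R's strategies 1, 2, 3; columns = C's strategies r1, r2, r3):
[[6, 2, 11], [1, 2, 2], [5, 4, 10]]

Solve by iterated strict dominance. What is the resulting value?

Row 2 is strictly dominated by row 3 (5>1, 4>2, 10>2); eliminate 2.
Column r3 is strictly dominated by r1 for C (6<11, 5<10); eliminate r3.
Column r1 is strictly dominated by r2 for C (2<6, 4<5); eliminate r1.
Row 1 is strictly dominated by row 3 (4>2); eliminate 1.
Only (3, r2) remains, with payoff 4.

4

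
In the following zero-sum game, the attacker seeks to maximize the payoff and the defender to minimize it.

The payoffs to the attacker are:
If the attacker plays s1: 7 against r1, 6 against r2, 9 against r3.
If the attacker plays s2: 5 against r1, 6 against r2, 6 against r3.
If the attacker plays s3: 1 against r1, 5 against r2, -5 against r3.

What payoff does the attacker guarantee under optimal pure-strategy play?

Row minima: 6, 5, -5 → the attacker's maximin is 6.
Column maxima: 7, 6, 9 → the defender's minimax is 6.
They coincide at (s1, r2), so the value is 6.

6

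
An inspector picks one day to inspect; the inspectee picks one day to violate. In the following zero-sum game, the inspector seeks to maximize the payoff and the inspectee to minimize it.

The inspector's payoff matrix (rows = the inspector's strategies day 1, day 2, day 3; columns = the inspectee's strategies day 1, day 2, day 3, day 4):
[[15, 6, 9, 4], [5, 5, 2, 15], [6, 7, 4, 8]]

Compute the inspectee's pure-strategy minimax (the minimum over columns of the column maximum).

7

The worst case (largest entry) in each column is day 1: 15, day 2: 7, day 3: 9, day 4: 15.
The best (smallest) of these is 7.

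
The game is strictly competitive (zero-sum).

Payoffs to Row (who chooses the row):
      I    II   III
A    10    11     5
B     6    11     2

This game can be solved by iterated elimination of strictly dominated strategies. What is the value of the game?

5

Column I is strictly dominated by III for Column (5<10, 2<6); eliminate I.
Column II is strictly dominated by III for Column (5<11, 2<11); eliminate II.
Row B is strictly dominated by row A (5>2); eliminate B.
Only (A, III) remains, with payoff 5.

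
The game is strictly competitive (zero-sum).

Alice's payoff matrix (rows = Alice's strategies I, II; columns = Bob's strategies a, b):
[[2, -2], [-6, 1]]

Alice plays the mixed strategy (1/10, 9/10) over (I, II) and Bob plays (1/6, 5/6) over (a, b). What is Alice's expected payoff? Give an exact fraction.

Against (1/6, 5/6), each row's expected payoff is I: -4/3; II: -1/6.
Taking the (1/10, 9/10)-weighted average: (1/10)·(-4/3) + (9/10)·(-1/6) = -17/60.

-17/60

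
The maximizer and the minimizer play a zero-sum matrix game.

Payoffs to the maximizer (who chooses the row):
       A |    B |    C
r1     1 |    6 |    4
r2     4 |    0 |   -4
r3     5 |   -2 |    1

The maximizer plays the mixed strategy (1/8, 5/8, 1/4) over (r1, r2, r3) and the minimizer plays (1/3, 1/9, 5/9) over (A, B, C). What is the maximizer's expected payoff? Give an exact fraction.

Against (1/3, 1/9, 5/9), each row's expected payoff is r1: 29/9; r2: -8/9; r3: 2.
Taking the (1/8, 5/8, 1/4)-weighted average: (1/8)·(29/9) + (5/8)·(-8/9) + (1/4)·(2) = 25/72.

25/72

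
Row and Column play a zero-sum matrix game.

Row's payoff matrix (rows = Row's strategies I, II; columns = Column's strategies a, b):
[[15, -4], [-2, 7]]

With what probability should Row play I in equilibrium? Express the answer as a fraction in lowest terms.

Row minima are -4 and -2, so Row's maximin is -2; column maxima are 15 and 7, so Column's minimax is 7. These differ, so the equilibrium is in mixed strategies.
Let Row play I with probability p. Column is indifferent when 15p − 2(1−p) = −4p + 7(1−p), giving p = 9/28.

9/28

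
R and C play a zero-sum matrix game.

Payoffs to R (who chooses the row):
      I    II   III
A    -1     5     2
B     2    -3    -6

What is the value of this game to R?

Column II is strictly dominated by III for C (it gives R more in every row).
The remaining 2×2 game on (A, B) × (I, III) has no saddle point. Let R play A with probability p; indifference gives −p + 2(1−p) = 2p − 6(1−p), so p = 8/11.
Similarly C's optimal q on I is 8/11, and the value is -1·(8/11) + (2)·(3/11) = -2/11.

-2/11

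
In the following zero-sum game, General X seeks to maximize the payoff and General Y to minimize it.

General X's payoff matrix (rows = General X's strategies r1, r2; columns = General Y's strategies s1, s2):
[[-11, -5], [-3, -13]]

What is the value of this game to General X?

-8

Row minima are -11 and -13, so General X's maximin is -11; column maxima are -3 and -5, so General Y's minimax is -5. These differ, so the equilibrium is in mixed strategies.
Let General X play r1 with probability p. General Y is indifferent when −11p − 3(1−p) = −5p − 13(1−p), giving p = 5/8.
Let General Y play s1 with probability q. General X is indifferent when −11q − 5(1−q) = −3q − 13(1−q), giving q = 1/2.
The value is -11·(1/2) + (-5)·(1/2) = -8.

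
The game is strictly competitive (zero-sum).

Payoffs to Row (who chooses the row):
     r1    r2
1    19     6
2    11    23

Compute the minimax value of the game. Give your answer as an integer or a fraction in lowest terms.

Row minima are 6 and 11, so Row's maximin is 11; column maxima are 19 and 23, so Column's minimax is 19. These differ, so the equilibrium is in mixed strategies.
Let Row play 1 with probability p. Column is indifferent when 19p + 11(1−p) = 6p + 23(1−p), giving p = 12/25.
Let Column play r1 with probability q. Row is indifferent when 19q + 6(1−q) = 11q + 23(1−q), giving q = 17/25.
The value is 19·(17/25) + (6)·(8/25) = 371/25.

371/25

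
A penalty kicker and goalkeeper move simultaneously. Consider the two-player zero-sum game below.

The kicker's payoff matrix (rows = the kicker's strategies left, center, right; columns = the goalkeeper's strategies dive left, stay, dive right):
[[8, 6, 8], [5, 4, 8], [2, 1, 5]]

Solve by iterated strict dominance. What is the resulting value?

Column dive right is strictly dominated by stay for the goalkeeper (6<8, 4<8, 1<5); eliminate dive right.
Column dive left is strictly dominated by stay for the goalkeeper (6<8, 4<5, 1<2); eliminate dive left.
Row center is strictly dominated by row left (6>4); eliminate center.
Row right is strictly dominated by row left (6>1); eliminate right.
Only (left, stay) remains, with payoff 6.

6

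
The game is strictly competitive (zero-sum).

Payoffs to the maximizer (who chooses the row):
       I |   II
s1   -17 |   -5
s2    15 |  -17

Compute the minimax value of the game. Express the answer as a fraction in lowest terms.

-91/11

Row minima are -17 and -17, so the maximizer's maximin is -17; column maxima are 15 and -5, so the minimizer's minimax is -5. These differ, so the equilibrium is in mixed strategies.
Let the maximizer play s1 with probability p. The minimizer is indifferent when −17p + 15(1−p) = −5p − 17(1−p), giving p = 8/11.
Let the minimizer play I with probability q. The maximizer is indifferent when −17q − 5(1−q) = 15q − 17(1−q), giving q = 3/11.
The value is -17·(3/11) + (-5)·(8/11) = -91/11.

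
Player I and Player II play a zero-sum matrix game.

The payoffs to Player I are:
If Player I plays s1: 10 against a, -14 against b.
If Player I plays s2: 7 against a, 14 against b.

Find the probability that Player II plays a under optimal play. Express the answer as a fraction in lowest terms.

Row minima are -14 and 7, so Player I's maximin is 7; column maxima are 10 and 14, so Player II's minimax is 10. These differ, so the equilibrium is in mixed strategies.
Let Player II play a with probability q. Player I is indifferent when 10q − 14(1−q) = 7q + 14(1−q), giving q = 28/31.

28/31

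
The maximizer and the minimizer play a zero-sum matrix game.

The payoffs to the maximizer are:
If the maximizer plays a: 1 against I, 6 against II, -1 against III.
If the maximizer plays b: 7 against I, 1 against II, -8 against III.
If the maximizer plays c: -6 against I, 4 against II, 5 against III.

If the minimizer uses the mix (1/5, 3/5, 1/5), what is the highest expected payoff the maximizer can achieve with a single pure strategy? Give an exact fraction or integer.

a: (1)·(1/5) + (6)·(3/5) + (-1)·(1/5) = 18/5.
b: (7)·(1/5) + (1)·(3/5) + (-8)·(1/5) = 2/5.
c: (-6)·(1/5) + (4)·(3/5) + (5)·(1/5) = 11/5.
The best pure response is a with expected payoff 18/5.

18/5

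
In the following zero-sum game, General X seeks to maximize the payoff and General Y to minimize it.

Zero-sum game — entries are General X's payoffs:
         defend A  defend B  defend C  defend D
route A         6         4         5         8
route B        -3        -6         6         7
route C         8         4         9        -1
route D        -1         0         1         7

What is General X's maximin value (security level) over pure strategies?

The worst-case payoff for each row is route A: 4, route B: -6, route C: -1, route D: -1.
The best of these is 4.

4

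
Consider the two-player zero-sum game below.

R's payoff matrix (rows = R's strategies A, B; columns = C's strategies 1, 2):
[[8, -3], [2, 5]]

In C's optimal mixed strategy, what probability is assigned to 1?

Row minima are -3 and 2, so R's maximin is 2; column maxima are 8 and 5, so C's minimax is 5. These differ, so the equilibrium is in mixed strategies.
Let C play 1 with probability q. R is indifferent when 8q − 3(1−q) = 2q + 5(1−q), giving q = 4/7.

4/7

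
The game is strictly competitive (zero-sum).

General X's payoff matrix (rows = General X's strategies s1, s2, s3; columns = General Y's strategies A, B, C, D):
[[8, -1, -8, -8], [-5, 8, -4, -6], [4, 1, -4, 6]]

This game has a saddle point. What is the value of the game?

-4

Row minima: -8, -6, -4 → General X's maximin is -4.
Column maxima: 8, 8, -4, 6 → General Y's minimax is -4.
They coincide at (s3, C), so the value is -4.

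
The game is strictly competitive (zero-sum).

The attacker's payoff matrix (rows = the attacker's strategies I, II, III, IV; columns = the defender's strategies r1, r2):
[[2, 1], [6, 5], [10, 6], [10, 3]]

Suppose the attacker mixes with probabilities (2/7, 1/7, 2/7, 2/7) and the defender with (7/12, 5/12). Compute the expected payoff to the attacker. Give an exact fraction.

Against (7/12, 5/12), each row's expected payoff is I: 19/12; II: 67/12; III: 25/3; IV: 85/12.
Taking the (2/7, 1/7, 2/7, 2/7)-weighted average: (2/7)·(19/12) + (1/7)·(67/12) + (2/7)·(25/3) + (2/7)·(85/12) = 475/84.

475/84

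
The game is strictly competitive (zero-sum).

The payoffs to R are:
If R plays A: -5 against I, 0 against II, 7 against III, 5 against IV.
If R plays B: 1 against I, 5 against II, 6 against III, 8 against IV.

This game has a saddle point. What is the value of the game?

Row minima: -5, 1 → R's maximin is 1.
Column maxima: 1, 5, 7, 8 → C's minimax is 1.
They coincide at (B, I), so the value is 1.

1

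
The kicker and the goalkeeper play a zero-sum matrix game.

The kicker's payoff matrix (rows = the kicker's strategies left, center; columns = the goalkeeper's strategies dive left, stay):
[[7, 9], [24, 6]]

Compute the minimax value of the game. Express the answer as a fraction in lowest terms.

87/10

Row minima are 7 and 6, so the kicker's maximin is 7; column maxima are 24 and 9, so the goalkeeper's minimax is 9. These differ, so the equilibrium is in mixed strategies.
Let the kicker play left with probability p. The goalkeeper is indifferent when 7p + 24(1−p) = 9p + 6(1−p), giving p = 9/10.
Let the goalkeeper play dive left with probability q. The kicker is indifferent when 7q + 9(1−q) = 24q + 6(1−q), giving q = 3/20.
The value is 7·(3/20) + (9)·(17/20) = 87/10.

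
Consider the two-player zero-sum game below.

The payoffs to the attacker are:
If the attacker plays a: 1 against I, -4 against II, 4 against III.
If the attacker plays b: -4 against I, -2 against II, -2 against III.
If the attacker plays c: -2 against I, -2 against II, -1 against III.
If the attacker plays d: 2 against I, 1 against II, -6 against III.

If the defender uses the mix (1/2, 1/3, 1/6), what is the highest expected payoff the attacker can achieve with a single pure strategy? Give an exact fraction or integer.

1/3

a: (1)·(1/2) + (-4)·(1/3) + (4)·(1/6) = -1/6.
b: (-4)·(1/2) + (-2)·(1/3) + (-2)·(1/6) = -3.
c: (-2)·(1/2) + (-2)·(1/3) + (-1)·(1/6) = -11/6.
d: (2)·(1/2) + (1)·(1/3) + (-6)·(1/6) = 1/3.
The best pure response is d with expected payoff 1/3.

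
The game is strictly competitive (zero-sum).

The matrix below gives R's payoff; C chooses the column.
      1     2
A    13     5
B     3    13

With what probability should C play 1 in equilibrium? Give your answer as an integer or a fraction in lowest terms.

4/9

Row minima are 5 and 3, so R's maximin is 5; column maxima are 13 and 13, so C's minimax is 13. These differ, so the equilibrium is in mixed strategies.
Let C play 1 with probability q. R is indifferent when 13q + 5(1−q) = 3q + 13(1−q), giving q = 4/9.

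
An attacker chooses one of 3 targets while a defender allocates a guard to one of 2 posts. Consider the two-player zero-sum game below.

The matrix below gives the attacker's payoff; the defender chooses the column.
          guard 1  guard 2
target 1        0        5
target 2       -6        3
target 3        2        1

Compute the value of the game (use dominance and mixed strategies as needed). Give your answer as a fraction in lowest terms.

Row target 2 is strictly dominated by row target 1, so the attacker never plays it.
The remaining 2×2 game on (target 1, target 3) × (guard 1, guard 2) has no saddle point. Let the attacker play target 1 with probability p; indifference gives 2(1−p) = 5p + (1−p), so p = 1/6.
Similarly the defender's optimal q on guard 1 is 2/3, and the value is 0·(2/3) + (5)·(1/3) = 5/3.

5/3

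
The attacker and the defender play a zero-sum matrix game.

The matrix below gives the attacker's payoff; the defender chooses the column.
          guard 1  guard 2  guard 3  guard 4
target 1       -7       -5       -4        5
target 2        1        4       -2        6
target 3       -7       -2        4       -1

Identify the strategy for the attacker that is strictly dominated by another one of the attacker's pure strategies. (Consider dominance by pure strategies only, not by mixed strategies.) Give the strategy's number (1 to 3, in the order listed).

1

Compare target 1 with target 2: 1 > -7, 4 > -5, -2 > -4, 6 > 5.
So target 2 strictly dominates target 1 for the attacker; target 1 is strictly dominated.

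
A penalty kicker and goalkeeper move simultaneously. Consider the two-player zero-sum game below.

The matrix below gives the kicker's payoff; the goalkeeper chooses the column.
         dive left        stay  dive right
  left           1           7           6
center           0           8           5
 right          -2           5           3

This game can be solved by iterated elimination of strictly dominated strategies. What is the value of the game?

Column dive right is strictly dominated by dive left for the goalkeeper (1<6, 0<5, -2<3); eliminate dive right.
Column stay is strictly dominated by dive left for the goalkeeper (1<7, 0<8, -2<5); eliminate stay.
Row right is strictly dominated by row left (1>-2); eliminate right.
Row center is strictly dominated by row left (1>0); eliminate center.
Only (left, dive left) remains, with payoff 1.

1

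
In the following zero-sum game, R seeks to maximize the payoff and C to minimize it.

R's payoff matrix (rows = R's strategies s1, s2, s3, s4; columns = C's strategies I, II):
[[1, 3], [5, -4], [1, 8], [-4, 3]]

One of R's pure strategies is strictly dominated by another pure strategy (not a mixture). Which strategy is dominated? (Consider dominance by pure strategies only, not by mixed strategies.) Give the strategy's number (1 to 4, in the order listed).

4

Compare s4 with s3: 1 > -4, 8 > 3.
So s3 strictly dominates s4 for R; s4 is strictly dominated.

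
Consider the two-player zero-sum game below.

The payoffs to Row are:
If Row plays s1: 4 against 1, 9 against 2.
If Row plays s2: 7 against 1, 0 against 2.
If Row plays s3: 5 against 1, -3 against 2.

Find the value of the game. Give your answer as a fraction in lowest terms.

21/4

Row s3 is strictly dominated by row s2, so Row never plays it.
The remaining 2×2 game on (s1, s2) × (1, 2) has no saddle point. Let Row play s1 with probability p; indifference gives 4p + 7(1−p) = 9p, so p = 7/12.
Similarly Column's optimal q on 1 is 3/4, and the value is 4·(3/4) + (9)·(1/4) = 21/4.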